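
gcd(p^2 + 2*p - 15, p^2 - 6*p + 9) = p - 3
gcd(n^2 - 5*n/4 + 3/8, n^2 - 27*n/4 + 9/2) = n - 3/4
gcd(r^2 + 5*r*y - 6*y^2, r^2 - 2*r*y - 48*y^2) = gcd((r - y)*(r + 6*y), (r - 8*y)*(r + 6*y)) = r + 6*y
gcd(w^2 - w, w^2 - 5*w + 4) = w - 1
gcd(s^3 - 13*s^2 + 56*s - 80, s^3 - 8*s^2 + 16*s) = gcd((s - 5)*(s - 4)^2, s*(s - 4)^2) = s^2 - 8*s + 16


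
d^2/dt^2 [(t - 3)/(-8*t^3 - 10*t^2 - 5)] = 4*(-8*t^2*(t - 3)*(6*t + 5)^2 + (12*t^2 + 10*t + (t - 3)*(12*t + 5))*(8*t^3 + 10*t^2 + 5))/(8*t^3 + 10*t^2 + 5)^3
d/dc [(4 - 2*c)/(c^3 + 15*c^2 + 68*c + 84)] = 2*(2*c^3 + 9*c^2 - 60*c - 220)/(c^6 + 30*c^5 + 361*c^4 + 2208*c^3 + 7144*c^2 + 11424*c + 7056)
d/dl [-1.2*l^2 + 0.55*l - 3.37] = 0.55 - 2.4*l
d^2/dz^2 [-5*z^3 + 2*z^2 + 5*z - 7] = 4 - 30*z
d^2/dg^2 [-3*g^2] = -6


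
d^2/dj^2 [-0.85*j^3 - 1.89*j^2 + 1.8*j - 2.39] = -5.1*j - 3.78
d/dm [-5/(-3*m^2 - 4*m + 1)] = 10*(-3*m - 2)/(3*m^2 + 4*m - 1)^2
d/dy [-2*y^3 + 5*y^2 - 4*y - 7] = -6*y^2 + 10*y - 4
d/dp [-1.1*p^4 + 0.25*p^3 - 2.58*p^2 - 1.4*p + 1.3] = -4.4*p^3 + 0.75*p^2 - 5.16*p - 1.4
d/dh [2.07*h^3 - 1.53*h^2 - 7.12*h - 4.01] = 6.21*h^2 - 3.06*h - 7.12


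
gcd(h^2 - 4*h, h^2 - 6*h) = h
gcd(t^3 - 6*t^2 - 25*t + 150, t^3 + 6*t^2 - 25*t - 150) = t^2 - 25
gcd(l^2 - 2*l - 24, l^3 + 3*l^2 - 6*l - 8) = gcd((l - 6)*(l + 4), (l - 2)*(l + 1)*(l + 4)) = l + 4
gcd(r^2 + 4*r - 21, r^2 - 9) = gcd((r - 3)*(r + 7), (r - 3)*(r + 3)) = r - 3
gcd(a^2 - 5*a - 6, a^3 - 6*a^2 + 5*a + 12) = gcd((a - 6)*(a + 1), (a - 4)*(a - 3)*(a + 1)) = a + 1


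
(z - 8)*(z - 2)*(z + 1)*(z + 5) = z^4 - 4*z^3 - 39*z^2 + 46*z + 80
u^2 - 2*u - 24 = (u - 6)*(u + 4)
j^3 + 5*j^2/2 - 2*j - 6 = (j - 3/2)*(j + 2)^2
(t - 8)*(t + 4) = t^2 - 4*t - 32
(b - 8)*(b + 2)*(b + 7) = b^3 + b^2 - 58*b - 112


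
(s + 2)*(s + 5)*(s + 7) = s^3 + 14*s^2 + 59*s + 70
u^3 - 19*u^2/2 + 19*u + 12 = (u - 6)*(u - 4)*(u + 1/2)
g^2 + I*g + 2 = (g - I)*(g + 2*I)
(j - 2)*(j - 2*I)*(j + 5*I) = j^3 - 2*j^2 + 3*I*j^2 + 10*j - 6*I*j - 20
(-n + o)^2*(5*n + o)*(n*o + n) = 5*n^4*o + 5*n^4 - 9*n^3*o^2 - 9*n^3*o + 3*n^2*o^3 + 3*n^2*o^2 + n*o^4 + n*o^3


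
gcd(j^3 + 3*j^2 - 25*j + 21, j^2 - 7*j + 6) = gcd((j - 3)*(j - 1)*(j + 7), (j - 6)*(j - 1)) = j - 1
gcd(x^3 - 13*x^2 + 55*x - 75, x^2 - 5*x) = x - 5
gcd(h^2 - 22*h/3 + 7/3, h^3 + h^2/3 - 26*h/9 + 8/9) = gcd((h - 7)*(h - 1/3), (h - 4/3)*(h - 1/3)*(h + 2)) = h - 1/3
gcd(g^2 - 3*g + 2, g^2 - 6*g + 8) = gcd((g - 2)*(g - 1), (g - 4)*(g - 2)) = g - 2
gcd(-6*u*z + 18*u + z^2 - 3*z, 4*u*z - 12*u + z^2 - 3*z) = z - 3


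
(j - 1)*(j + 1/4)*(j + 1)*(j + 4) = j^4 + 17*j^3/4 - 17*j/4 - 1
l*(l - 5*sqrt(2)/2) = l^2 - 5*sqrt(2)*l/2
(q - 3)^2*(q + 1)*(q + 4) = q^4 - q^3 - 17*q^2 + 21*q + 36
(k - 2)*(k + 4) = k^2 + 2*k - 8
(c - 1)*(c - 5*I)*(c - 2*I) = c^3 - c^2 - 7*I*c^2 - 10*c + 7*I*c + 10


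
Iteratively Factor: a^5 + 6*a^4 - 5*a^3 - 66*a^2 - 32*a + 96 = (a - 1)*(a^4 + 7*a^3 + 2*a^2 - 64*a - 96) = (a - 1)*(a + 4)*(a^3 + 3*a^2 - 10*a - 24) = (a - 3)*(a - 1)*(a + 4)*(a^2 + 6*a + 8) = (a - 3)*(a - 1)*(a + 4)^2*(a + 2)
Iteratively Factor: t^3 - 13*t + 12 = (t - 3)*(t^2 + 3*t - 4) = (t - 3)*(t - 1)*(t + 4)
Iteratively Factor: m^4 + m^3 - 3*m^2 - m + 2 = (m - 1)*(m^3 + 2*m^2 - m - 2) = (m - 1)*(m + 2)*(m^2 - 1) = (m - 1)*(m + 1)*(m + 2)*(m - 1)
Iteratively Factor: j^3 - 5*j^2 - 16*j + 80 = (j - 5)*(j^2 - 16) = (j - 5)*(j + 4)*(j - 4)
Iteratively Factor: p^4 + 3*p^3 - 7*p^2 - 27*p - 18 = (p + 3)*(p^3 - 7*p - 6) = (p - 3)*(p + 3)*(p^2 + 3*p + 2) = (p - 3)*(p + 1)*(p + 3)*(p + 2)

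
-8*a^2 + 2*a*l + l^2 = (-2*a + l)*(4*a + l)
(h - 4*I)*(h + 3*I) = h^2 - I*h + 12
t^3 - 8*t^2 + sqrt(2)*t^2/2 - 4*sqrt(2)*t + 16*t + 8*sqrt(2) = (t - 4)^2*(t + sqrt(2)/2)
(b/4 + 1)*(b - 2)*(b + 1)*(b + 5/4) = b^4/4 + 17*b^3/16 - 9*b^2/16 - 31*b/8 - 5/2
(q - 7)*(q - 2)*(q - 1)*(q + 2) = q^4 - 8*q^3 + 3*q^2 + 32*q - 28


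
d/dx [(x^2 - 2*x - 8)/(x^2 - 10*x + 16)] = 8*(-x^2 + 6*x - 14)/(x^4 - 20*x^3 + 132*x^2 - 320*x + 256)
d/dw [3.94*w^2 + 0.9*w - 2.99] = 7.88*w + 0.9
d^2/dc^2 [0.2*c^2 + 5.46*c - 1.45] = 0.400000000000000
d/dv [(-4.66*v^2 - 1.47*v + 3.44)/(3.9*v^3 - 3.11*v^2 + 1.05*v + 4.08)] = (18.174*v^4 + 11.466*v^3 - 49.7127*v^2 - 16.6288*v - 9.6096)/(15.21*v^6 - 24.258*v^5 + 17.8621*v^4 + 25.293*v^3 - 24.2751*v^2 + 8.568*v + 16.6464)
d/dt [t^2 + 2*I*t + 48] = 2*t + 2*I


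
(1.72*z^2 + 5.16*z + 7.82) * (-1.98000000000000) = -3.4056*z^2 - 10.2168*z - 15.4836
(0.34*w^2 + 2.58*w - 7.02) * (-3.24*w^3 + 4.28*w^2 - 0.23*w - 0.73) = -1.1016*w^5 - 6.904*w^4 + 33.709*w^3 - 30.8872*w^2 - 0.2688*w + 5.1246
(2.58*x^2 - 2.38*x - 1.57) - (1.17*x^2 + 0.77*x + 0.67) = 1.41*x^2 - 3.15*x - 2.24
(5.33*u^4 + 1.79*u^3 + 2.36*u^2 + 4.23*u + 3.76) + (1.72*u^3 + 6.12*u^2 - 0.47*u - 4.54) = 5.33*u^4 + 3.51*u^3 + 8.48*u^2 + 3.76*u - 0.78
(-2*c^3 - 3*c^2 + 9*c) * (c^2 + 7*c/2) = -2*c^5 - 10*c^4 - 3*c^3/2 + 63*c^2/2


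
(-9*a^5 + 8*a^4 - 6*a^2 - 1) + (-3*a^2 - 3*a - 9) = -9*a^5 + 8*a^4 - 9*a^2 - 3*a - 10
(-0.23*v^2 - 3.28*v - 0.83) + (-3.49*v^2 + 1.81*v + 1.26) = -3.72*v^2 - 1.47*v + 0.43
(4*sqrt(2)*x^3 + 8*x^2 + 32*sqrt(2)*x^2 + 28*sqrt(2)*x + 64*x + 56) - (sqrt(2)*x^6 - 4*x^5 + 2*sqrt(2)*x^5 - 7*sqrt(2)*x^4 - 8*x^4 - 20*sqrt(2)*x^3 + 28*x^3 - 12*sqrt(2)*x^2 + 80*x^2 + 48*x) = -sqrt(2)*x^6 - 2*sqrt(2)*x^5 + 4*x^5 + 8*x^4 + 7*sqrt(2)*x^4 - 28*x^3 + 24*sqrt(2)*x^3 - 72*x^2 + 44*sqrt(2)*x^2 + 16*x + 28*sqrt(2)*x + 56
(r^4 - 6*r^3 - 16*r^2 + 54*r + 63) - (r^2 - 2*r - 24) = r^4 - 6*r^3 - 17*r^2 + 56*r + 87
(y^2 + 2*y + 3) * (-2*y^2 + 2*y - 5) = -2*y^4 - 2*y^3 - 7*y^2 - 4*y - 15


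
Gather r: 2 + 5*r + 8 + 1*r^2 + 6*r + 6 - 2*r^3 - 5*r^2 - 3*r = -2*r^3 - 4*r^2 + 8*r + 16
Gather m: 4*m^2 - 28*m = 4*m^2 - 28*m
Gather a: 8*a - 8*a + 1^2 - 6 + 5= 0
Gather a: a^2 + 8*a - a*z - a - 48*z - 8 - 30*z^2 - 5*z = a^2 + a*(7 - z) - 30*z^2 - 53*z - 8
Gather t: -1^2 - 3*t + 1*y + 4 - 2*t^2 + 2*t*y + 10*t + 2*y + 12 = -2*t^2 + t*(2*y + 7) + 3*y + 15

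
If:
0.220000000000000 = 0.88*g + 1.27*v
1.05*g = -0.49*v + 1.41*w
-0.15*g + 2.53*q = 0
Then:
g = 1.9845949240829*w - 0.119472459270753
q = 0.117663730676852*w - 0.00708334738759402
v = 0.256012412723041 - 1.37515238834091*w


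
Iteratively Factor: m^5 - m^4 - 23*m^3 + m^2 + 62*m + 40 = (m + 1)*(m^4 - 2*m^3 - 21*m^2 + 22*m + 40) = (m + 1)^2*(m^3 - 3*m^2 - 18*m + 40) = (m + 1)^2*(m + 4)*(m^2 - 7*m + 10) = (m - 2)*(m + 1)^2*(m + 4)*(m - 5)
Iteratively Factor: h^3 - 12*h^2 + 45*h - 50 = (h - 2)*(h^2 - 10*h + 25) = (h - 5)*(h - 2)*(h - 5)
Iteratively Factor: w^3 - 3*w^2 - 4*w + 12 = (w + 2)*(w^2 - 5*w + 6) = (w - 2)*(w + 2)*(w - 3)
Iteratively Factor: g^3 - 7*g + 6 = (g + 3)*(g^2 - 3*g + 2) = (g - 1)*(g + 3)*(g - 2)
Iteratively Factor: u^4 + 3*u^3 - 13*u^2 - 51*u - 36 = (u - 4)*(u^3 + 7*u^2 + 15*u + 9) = (u - 4)*(u + 3)*(u^2 + 4*u + 3) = (u - 4)*(u + 1)*(u + 3)*(u + 3)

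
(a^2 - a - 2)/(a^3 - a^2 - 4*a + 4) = (a + 1)/(a^2 + a - 2)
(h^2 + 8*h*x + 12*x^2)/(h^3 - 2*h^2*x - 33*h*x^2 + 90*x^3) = (h + 2*x)/(h^2 - 8*h*x + 15*x^2)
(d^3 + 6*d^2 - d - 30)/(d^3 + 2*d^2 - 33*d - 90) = (d - 2)/(d - 6)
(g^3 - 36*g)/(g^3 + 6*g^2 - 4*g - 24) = g*(g - 6)/(g^2 - 4)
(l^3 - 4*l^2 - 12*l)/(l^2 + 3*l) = (l^2 - 4*l - 12)/(l + 3)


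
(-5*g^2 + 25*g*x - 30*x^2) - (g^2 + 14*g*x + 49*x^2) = -6*g^2 + 11*g*x - 79*x^2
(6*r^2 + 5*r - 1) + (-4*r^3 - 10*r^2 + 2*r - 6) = -4*r^3 - 4*r^2 + 7*r - 7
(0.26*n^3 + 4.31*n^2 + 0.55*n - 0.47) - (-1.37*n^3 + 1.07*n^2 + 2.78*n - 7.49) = 1.63*n^3 + 3.24*n^2 - 2.23*n + 7.02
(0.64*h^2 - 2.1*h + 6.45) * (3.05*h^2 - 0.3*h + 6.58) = 1.952*h^4 - 6.597*h^3 + 24.5137*h^2 - 15.753*h + 42.441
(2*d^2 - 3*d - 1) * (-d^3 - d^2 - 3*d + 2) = -2*d^5 + d^4 - 2*d^3 + 14*d^2 - 3*d - 2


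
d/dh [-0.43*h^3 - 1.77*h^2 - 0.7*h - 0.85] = -1.29*h^2 - 3.54*h - 0.7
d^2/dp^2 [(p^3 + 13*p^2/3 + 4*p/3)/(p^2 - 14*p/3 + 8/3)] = 4*(549*p^3 - 972*p^2 + 144*p + 640)/(27*p^6 - 378*p^5 + 1980*p^4 - 4760*p^3 + 5280*p^2 - 2688*p + 512)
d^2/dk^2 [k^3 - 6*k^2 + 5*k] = 6*k - 12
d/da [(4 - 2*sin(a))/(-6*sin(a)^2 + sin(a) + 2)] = 2*(-6*sin(a)^2 + 24*sin(a) - 4)*cos(a)/(-6*sin(a)^2 + sin(a) + 2)^2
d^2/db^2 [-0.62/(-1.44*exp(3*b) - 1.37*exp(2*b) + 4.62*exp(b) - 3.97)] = ((-8.0352*exp(2*b) - 3.3976*exp(b) + 2.8644)*(1.44*exp(3*b) + 1.37*exp(2*b) - 4.62*exp(b) + 3.97) + 0.62*(4.32*exp(2*b) + 2.74*exp(b) - 4.62)*(8.64*exp(2*b) + 5.48*exp(b) - 9.24)*exp(b))*exp(b)/(1.44*exp(3*b) + 1.37*exp(2*b) - 4.62*exp(b) + 3.97)^3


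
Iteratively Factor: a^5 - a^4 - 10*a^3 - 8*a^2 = (a + 2)*(a^4 - 3*a^3 - 4*a^2) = a*(a + 2)*(a^3 - 3*a^2 - 4*a) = a*(a - 4)*(a + 2)*(a^2 + a) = a*(a - 4)*(a + 1)*(a + 2)*(a)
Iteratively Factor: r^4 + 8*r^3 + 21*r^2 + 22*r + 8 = (r + 1)*(r^3 + 7*r^2 + 14*r + 8) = (r + 1)*(r + 2)*(r^2 + 5*r + 4) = (r + 1)*(r + 2)*(r + 4)*(r + 1)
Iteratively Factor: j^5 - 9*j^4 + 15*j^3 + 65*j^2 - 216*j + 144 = (j - 4)*(j^4 - 5*j^3 - 5*j^2 + 45*j - 36) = (j - 4)*(j - 3)*(j^3 - 2*j^2 - 11*j + 12) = (j - 4)*(j - 3)*(j - 1)*(j^2 - j - 12) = (j - 4)^2*(j - 3)*(j - 1)*(j + 3)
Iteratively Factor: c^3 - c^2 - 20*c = (c - 5)*(c^2 + 4*c) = c*(c - 5)*(c + 4)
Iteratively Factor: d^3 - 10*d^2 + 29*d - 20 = (d - 1)*(d^2 - 9*d + 20) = (d - 5)*(d - 1)*(d - 4)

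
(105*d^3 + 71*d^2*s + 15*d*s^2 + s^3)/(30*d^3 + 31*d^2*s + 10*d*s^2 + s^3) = (7*d + s)/(2*d + s)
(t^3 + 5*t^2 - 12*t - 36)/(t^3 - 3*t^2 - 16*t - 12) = (t^2 + 3*t - 18)/(t^2 - 5*t - 6)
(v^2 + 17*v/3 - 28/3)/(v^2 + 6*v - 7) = (v - 4/3)/(v - 1)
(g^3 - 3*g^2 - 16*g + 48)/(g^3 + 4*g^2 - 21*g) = (g^2 - 16)/(g*(g + 7))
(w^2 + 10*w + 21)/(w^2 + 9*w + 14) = (w + 3)/(w + 2)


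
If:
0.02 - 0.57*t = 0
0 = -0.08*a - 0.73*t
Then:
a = -0.32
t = 0.04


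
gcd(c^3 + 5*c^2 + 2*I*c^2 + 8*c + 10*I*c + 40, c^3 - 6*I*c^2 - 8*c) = c - 2*I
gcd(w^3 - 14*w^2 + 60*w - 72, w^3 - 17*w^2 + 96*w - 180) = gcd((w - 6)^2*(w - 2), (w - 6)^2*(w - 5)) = w^2 - 12*w + 36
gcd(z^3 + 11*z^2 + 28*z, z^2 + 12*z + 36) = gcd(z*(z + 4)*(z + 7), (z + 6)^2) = 1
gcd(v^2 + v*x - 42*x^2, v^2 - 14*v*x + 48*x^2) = -v + 6*x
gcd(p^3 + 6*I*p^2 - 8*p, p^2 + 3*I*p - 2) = p + 2*I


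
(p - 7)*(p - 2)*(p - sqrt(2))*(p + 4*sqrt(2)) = p^4 - 9*p^3 + 3*sqrt(2)*p^3 - 27*sqrt(2)*p^2 + 6*p^2 + 42*sqrt(2)*p + 72*p - 112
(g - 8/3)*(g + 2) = g^2 - 2*g/3 - 16/3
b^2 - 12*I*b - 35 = (b - 7*I)*(b - 5*I)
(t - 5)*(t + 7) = t^2 + 2*t - 35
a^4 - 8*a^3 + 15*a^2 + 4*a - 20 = (a - 5)*(a - 2)^2*(a + 1)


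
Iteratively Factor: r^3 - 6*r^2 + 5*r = (r)*(r^2 - 6*r + 5) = r*(r - 5)*(r - 1)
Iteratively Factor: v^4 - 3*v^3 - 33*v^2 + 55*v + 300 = (v - 5)*(v^3 + 2*v^2 - 23*v - 60) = (v - 5)*(v + 3)*(v^2 - v - 20) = (v - 5)*(v + 3)*(v + 4)*(v - 5)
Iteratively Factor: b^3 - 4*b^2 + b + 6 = (b - 3)*(b^2 - b - 2) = (b - 3)*(b - 2)*(b + 1)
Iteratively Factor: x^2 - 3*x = (x - 3)*(x)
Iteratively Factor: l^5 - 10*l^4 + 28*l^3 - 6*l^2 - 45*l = (l + 1)*(l^4 - 11*l^3 + 39*l^2 - 45*l) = (l - 3)*(l + 1)*(l^3 - 8*l^2 + 15*l) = (l - 5)*(l - 3)*(l + 1)*(l^2 - 3*l) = (l - 5)*(l - 3)^2*(l + 1)*(l)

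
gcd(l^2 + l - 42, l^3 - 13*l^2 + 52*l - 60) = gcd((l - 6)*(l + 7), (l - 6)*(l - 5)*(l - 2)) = l - 6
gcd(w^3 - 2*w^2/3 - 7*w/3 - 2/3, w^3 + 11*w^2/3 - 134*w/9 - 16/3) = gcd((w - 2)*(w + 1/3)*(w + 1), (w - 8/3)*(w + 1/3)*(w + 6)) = w + 1/3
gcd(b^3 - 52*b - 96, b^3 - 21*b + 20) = 1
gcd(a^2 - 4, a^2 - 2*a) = a - 2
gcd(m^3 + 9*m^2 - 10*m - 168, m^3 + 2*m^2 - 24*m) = m^2 + 2*m - 24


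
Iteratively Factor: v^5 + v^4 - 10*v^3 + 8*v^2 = (v)*(v^4 + v^3 - 10*v^2 + 8*v) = v*(v - 1)*(v^3 + 2*v^2 - 8*v) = v*(v - 1)*(v + 4)*(v^2 - 2*v) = v^2*(v - 1)*(v + 4)*(v - 2)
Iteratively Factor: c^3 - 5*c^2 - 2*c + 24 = (c + 2)*(c^2 - 7*c + 12) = (c - 3)*(c + 2)*(c - 4)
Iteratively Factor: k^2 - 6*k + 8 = (k - 4)*(k - 2)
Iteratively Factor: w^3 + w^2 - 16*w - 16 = (w + 1)*(w^2 - 16) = (w + 1)*(w + 4)*(w - 4)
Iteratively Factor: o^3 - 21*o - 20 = (o + 4)*(o^2 - 4*o - 5) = (o - 5)*(o + 4)*(o + 1)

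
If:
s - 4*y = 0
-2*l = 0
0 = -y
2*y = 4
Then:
No Solution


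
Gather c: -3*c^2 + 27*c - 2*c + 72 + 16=-3*c^2 + 25*c + 88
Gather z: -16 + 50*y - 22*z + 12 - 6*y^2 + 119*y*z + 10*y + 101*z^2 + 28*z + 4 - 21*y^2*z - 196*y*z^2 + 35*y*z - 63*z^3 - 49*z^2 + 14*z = -6*y^2 + 60*y - 63*z^3 + z^2*(52 - 196*y) + z*(-21*y^2 + 154*y + 20)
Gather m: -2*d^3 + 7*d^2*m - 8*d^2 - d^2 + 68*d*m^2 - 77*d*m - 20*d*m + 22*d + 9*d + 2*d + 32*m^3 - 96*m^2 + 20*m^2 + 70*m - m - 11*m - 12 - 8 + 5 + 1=-2*d^3 - 9*d^2 + 33*d + 32*m^3 + m^2*(68*d - 76) + m*(7*d^2 - 97*d + 58) - 14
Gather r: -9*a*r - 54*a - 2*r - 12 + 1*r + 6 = -54*a + r*(-9*a - 1) - 6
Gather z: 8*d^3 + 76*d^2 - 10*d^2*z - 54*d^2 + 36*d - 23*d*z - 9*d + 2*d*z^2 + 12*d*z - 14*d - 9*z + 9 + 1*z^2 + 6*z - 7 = 8*d^3 + 22*d^2 + 13*d + z^2*(2*d + 1) + z*(-10*d^2 - 11*d - 3) + 2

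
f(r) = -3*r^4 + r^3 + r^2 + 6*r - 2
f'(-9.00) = 8979.00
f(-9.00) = -20387.00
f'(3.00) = -285.00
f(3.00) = -191.00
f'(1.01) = -1.28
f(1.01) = 2.99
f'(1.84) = -54.92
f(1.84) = -15.73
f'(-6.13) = 2870.63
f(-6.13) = -4467.62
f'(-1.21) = 29.23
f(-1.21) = -16.00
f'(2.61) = -181.70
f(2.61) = -100.96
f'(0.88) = 1.91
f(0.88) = 2.94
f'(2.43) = -143.61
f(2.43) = -71.77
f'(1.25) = -10.25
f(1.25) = 1.69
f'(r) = -12*r^3 + 3*r^2 + 2*r + 6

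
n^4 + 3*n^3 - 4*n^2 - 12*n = n*(n - 2)*(n + 2)*(n + 3)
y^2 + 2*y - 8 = (y - 2)*(y + 4)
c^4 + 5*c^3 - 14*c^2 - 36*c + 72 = (c - 2)^2*(c + 3)*(c + 6)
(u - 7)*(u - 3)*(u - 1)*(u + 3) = u^4 - 8*u^3 - 2*u^2 + 72*u - 63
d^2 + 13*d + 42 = (d + 6)*(d + 7)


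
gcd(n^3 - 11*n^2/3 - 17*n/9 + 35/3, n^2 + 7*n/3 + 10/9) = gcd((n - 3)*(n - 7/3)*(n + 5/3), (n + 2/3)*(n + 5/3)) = n + 5/3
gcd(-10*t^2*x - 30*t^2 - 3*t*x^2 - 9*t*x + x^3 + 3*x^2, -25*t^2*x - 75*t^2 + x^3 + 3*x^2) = -5*t*x - 15*t + x^2 + 3*x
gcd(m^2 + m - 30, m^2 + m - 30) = m^2 + m - 30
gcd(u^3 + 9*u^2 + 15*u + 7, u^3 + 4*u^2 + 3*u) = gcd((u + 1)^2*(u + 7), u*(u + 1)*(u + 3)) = u + 1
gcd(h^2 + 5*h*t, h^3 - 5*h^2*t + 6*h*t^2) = h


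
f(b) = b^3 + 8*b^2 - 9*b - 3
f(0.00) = -3.00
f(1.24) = 0.05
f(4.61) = 223.50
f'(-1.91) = -28.62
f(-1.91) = 36.41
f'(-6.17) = 6.49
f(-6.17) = 122.20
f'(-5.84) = -0.12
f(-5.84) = 123.23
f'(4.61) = 128.52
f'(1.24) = 15.45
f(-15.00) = -1443.00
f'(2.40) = 46.68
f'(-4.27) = -22.62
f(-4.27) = 103.44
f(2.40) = 35.30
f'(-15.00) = 426.00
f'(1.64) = 25.31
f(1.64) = 8.17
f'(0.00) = -9.00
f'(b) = 3*b^2 + 16*b - 9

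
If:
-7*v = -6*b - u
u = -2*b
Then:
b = 7*v/4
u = -7*v/2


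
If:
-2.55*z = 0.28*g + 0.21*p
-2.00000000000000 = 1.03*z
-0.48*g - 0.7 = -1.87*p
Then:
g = 14.59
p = 4.12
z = -1.94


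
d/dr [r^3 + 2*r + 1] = 3*r^2 + 2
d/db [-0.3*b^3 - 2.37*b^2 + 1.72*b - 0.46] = -0.9*b^2 - 4.74*b + 1.72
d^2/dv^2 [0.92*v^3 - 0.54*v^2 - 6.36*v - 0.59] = 5.52*v - 1.08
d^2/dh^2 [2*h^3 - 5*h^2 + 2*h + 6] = 12*h - 10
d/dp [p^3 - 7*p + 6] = 3*p^2 - 7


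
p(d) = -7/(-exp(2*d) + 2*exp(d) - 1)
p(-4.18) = 7.22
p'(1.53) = -1.36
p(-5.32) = 7.07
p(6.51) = 0.00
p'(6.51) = -0.00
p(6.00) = 0.00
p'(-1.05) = 17.83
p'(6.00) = 0.00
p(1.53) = 0.53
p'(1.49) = -1.53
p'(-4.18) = 0.22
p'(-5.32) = 0.07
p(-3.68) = 7.37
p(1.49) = 0.59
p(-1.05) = 16.56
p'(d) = -7*(2*exp(2*d) - 2*exp(d))/(-exp(2*d) + 2*exp(d) - 1)^2 = 14*(1 - exp(d))*exp(d)/(exp(2*d) - 2*exp(d) + 1)^2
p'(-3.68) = 0.38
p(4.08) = 0.00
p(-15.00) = 7.00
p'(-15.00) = 0.00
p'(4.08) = -0.00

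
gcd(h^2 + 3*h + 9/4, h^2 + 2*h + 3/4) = h + 3/2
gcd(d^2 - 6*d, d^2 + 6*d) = d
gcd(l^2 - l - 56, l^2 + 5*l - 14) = l + 7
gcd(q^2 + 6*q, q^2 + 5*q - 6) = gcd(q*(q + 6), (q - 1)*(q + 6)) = q + 6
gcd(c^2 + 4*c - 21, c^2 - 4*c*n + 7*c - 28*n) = c + 7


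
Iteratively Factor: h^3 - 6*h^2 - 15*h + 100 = (h + 4)*(h^2 - 10*h + 25) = (h - 5)*(h + 4)*(h - 5)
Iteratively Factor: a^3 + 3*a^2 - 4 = (a - 1)*(a^2 + 4*a + 4) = (a - 1)*(a + 2)*(a + 2)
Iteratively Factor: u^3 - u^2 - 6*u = (u + 2)*(u^2 - 3*u) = u*(u + 2)*(u - 3)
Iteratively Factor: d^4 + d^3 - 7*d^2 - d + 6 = (d + 1)*(d^3 - 7*d + 6) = (d + 1)*(d + 3)*(d^2 - 3*d + 2) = (d - 2)*(d + 1)*(d + 3)*(d - 1)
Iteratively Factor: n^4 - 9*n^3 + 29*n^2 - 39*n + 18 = (n - 3)*(n^3 - 6*n^2 + 11*n - 6) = (n - 3)^2*(n^2 - 3*n + 2) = (n - 3)^2*(n - 1)*(n - 2)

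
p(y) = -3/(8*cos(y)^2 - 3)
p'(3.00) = 0.29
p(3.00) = -0.62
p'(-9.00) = -1.36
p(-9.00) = -0.82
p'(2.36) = 22.60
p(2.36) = -2.91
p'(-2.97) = -0.36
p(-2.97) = -0.63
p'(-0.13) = 0.26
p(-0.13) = -0.62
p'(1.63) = 0.32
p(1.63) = 1.01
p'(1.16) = -5.91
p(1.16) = 1.74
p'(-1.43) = 0.83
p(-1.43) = 1.06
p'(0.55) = -2.70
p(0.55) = -1.07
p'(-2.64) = -2.04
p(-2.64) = -0.95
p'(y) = -48*sin(y)*cos(y)/(8*cos(y)^2 - 3)^2 = -24*sin(2*y)/(4*cos(2*y) + 1)^2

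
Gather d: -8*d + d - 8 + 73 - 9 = 56 - 7*d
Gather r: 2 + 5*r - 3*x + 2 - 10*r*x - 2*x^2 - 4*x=r*(5 - 10*x) - 2*x^2 - 7*x + 4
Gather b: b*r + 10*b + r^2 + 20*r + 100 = b*(r + 10) + r^2 + 20*r + 100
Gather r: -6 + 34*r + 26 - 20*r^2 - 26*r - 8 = -20*r^2 + 8*r + 12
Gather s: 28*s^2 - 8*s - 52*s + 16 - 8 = 28*s^2 - 60*s + 8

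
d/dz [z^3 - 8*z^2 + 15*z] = 3*z^2 - 16*z + 15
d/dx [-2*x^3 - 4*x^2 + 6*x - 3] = -6*x^2 - 8*x + 6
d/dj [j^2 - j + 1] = 2*j - 1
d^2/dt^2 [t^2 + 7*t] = 2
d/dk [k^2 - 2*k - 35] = 2*k - 2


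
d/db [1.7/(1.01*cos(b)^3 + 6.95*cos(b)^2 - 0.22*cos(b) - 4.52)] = (5.151*cos(b)^2 + 23.63*cos(b) - 0.374)*sin(b)/(1.01*cos(b)^3 + 6.95*cos(b)^2 - 0.22*cos(b) - 4.52)^2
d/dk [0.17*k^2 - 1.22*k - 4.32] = 0.34*k - 1.22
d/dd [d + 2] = 1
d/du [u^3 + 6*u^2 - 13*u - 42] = 3*u^2 + 12*u - 13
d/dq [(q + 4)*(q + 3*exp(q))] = q + (q + 4)*(3*exp(q) + 1) + 3*exp(q)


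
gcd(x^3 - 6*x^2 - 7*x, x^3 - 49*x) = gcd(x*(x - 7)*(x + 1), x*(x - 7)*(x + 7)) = x^2 - 7*x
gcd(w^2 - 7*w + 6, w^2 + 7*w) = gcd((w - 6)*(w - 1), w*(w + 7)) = 1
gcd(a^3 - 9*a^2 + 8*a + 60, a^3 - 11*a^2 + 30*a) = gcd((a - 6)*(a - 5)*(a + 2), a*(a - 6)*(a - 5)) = a^2 - 11*a + 30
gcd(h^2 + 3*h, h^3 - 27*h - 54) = h + 3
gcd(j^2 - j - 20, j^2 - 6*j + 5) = j - 5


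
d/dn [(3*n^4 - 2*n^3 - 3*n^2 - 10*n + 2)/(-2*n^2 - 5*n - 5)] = (-12*n^5 - 41*n^4 - 40*n^3 + 25*n^2 + 38*n + 60)/(4*n^4 + 20*n^3 + 45*n^2 + 50*n + 25)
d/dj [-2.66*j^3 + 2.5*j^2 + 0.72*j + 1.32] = -7.98*j^2 + 5.0*j + 0.72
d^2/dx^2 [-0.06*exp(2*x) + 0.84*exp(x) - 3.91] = (0.84 - 0.24*exp(x))*exp(x)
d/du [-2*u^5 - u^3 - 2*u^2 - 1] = u*(-10*u^3 - 3*u - 4)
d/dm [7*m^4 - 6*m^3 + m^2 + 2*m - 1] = 28*m^3 - 18*m^2 + 2*m + 2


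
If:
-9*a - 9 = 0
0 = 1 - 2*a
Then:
No Solution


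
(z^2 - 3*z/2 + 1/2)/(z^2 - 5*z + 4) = (z - 1/2)/(z - 4)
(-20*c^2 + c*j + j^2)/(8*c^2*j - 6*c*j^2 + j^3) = (-5*c - j)/(j*(2*c - j))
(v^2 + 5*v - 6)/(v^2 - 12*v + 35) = (v^2 + 5*v - 6)/(v^2 - 12*v + 35)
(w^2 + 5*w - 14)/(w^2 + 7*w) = (w - 2)/w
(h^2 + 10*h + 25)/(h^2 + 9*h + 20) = (h + 5)/(h + 4)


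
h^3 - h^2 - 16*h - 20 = (h - 5)*(h + 2)^2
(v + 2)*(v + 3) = v^2 + 5*v + 6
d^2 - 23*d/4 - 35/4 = (d - 7)*(d + 5/4)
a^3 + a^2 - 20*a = a*(a - 4)*(a + 5)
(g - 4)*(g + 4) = g^2 - 16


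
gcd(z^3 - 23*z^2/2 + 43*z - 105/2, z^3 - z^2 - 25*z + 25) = z - 5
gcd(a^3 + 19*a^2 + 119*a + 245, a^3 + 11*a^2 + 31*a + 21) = a + 7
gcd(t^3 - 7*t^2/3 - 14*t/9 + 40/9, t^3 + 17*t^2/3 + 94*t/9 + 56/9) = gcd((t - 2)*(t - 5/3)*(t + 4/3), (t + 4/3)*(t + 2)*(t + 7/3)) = t + 4/3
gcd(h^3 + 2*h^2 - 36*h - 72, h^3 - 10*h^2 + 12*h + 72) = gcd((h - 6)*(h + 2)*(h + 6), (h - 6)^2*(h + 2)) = h^2 - 4*h - 12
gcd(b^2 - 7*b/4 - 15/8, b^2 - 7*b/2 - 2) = 1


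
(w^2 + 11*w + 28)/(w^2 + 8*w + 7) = (w + 4)/(w + 1)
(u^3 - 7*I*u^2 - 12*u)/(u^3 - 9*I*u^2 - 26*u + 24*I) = u/(u - 2*I)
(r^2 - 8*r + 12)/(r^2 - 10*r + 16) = (r - 6)/(r - 8)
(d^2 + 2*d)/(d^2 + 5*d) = (d + 2)/(d + 5)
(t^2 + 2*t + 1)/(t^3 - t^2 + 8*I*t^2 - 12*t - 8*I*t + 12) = (t^2 + 2*t + 1)/(t^3 + t^2*(-1 + 8*I) + t*(-12 - 8*I) + 12)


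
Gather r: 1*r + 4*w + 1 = r + 4*w + 1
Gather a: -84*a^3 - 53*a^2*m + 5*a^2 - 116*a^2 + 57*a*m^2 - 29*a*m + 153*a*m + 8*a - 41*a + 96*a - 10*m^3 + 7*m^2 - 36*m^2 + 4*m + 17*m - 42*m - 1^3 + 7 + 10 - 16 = -84*a^3 + a^2*(-53*m - 111) + a*(57*m^2 + 124*m + 63) - 10*m^3 - 29*m^2 - 21*m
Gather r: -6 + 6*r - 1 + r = 7*r - 7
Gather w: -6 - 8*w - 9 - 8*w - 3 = -16*w - 18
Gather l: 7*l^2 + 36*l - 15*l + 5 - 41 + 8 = 7*l^2 + 21*l - 28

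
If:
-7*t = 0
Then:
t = 0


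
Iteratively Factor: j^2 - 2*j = (j)*(j - 2)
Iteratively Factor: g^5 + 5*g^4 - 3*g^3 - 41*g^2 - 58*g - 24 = (g - 3)*(g^4 + 8*g^3 + 21*g^2 + 22*g + 8) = (g - 3)*(g + 1)*(g^3 + 7*g^2 + 14*g + 8) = (g - 3)*(g + 1)*(g + 2)*(g^2 + 5*g + 4) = (g - 3)*(g + 1)^2*(g + 2)*(g + 4)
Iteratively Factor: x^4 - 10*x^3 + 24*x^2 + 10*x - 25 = (x + 1)*(x^3 - 11*x^2 + 35*x - 25) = (x - 5)*(x + 1)*(x^2 - 6*x + 5) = (x - 5)^2*(x + 1)*(x - 1)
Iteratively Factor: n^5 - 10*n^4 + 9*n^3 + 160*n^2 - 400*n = (n - 5)*(n^4 - 5*n^3 - 16*n^2 + 80*n) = n*(n - 5)*(n^3 - 5*n^2 - 16*n + 80) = n*(n - 5)*(n - 4)*(n^2 - n - 20) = n*(n - 5)^2*(n - 4)*(n + 4)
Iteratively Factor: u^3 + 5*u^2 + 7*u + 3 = (u + 1)*(u^2 + 4*u + 3) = (u + 1)^2*(u + 3)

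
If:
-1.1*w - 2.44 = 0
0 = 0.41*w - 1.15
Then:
No Solution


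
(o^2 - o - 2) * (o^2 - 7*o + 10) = o^4 - 8*o^3 + 15*o^2 + 4*o - 20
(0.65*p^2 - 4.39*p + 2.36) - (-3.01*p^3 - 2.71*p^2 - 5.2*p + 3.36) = 3.01*p^3 + 3.36*p^2 + 0.81*p - 1.0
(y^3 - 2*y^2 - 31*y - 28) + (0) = y^3 - 2*y^2 - 31*y - 28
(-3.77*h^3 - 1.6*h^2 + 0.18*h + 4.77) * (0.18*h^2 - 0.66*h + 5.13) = -0.6786*h^5 + 2.2002*h^4 - 18.2517*h^3 - 7.4682*h^2 - 2.2248*h + 24.4701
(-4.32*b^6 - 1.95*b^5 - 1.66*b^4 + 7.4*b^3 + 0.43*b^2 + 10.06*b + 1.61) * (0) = 0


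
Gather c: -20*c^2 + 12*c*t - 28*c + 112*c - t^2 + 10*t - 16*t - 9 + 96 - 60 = -20*c^2 + c*(12*t + 84) - t^2 - 6*t + 27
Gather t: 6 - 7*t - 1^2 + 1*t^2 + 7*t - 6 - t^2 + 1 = 0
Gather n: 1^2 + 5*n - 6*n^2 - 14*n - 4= -6*n^2 - 9*n - 3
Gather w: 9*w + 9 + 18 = 9*w + 27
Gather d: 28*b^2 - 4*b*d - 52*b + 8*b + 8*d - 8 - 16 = 28*b^2 - 44*b + d*(8 - 4*b) - 24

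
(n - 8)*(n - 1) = n^2 - 9*n + 8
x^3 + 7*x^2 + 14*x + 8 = (x + 1)*(x + 2)*(x + 4)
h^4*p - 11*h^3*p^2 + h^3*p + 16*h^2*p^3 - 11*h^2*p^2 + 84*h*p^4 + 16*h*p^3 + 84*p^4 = (h - 7*p)*(h - 6*p)*(h + 2*p)*(h*p + p)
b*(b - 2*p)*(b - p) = b^3 - 3*b^2*p + 2*b*p^2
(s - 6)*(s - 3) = s^2 - 9*s + 18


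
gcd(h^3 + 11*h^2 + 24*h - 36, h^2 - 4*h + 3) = h - 1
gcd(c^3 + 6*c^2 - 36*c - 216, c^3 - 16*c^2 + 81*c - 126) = c - 6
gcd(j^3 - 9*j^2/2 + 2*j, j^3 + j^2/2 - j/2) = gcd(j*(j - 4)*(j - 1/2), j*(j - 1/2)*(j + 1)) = j^2 - j/2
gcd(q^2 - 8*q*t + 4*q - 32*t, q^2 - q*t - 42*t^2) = 1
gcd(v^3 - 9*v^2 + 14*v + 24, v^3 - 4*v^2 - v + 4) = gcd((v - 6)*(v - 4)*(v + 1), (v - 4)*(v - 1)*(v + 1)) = v^2 - 3*v - 4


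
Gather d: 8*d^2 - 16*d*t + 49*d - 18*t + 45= 8*d^2 + d*(49 - 16*t) - 18*t + 45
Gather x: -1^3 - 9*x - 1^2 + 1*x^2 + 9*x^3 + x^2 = 9*x^3 + 2*x^2 - 9*x - 2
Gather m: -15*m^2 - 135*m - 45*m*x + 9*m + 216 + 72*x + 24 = -15*m^2 + m*(-45*x - 126) + 72*x + 240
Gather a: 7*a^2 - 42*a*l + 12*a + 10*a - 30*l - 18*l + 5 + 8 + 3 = 7*a^2 + a*(22 - 42*l) - 48*l + 16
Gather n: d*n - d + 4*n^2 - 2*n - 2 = -d + 4*n^2 + n*(d - 2) - 2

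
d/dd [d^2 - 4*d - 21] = 2*d - 4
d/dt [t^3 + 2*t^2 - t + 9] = 3*t^2 + 4*t - 1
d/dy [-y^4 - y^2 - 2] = -4*y^3 - 2*y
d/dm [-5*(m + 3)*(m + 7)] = -10*m - 50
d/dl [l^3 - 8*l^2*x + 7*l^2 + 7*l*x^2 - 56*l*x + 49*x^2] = 3*l^2 - 16*l*x + 14*l + 7*x^2 - 56*x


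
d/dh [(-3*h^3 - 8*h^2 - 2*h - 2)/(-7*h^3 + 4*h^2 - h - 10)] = 2*(-34*h^4 - 11*h^3 + 32*h^2 + 88*h + 9)/(49*h^6 - 56*h^5 + 30*h^4 + 132*h^3 - 79*h^2 + 20*h + 100)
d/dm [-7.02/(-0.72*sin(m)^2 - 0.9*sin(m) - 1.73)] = -(10.1088*sin(m) + 6.318)*cos(m)/(0.72*sin(m)^2 + 0.9*sin(m) + 1.73)^2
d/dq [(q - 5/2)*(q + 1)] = 2*q - 3/2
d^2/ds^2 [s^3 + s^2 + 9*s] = 6*s + 2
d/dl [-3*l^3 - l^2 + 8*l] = -9*l^2 - 2*l + 8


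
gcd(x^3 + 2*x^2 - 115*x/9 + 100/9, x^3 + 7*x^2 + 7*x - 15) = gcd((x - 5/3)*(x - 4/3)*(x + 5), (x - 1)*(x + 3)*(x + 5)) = x + 5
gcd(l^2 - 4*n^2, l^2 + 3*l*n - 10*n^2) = l - 2*n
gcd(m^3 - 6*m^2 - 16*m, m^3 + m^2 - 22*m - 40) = m + 2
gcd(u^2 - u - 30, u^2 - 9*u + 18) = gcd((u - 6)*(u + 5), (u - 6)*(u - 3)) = u - 6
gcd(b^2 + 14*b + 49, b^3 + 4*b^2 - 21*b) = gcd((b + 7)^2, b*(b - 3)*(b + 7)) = b + 7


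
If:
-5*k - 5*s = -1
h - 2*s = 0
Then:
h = 2*s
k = 1/5 - s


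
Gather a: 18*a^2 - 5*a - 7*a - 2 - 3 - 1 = 18*a^2 - 12*a - 6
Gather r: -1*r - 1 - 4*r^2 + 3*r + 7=-4*r^2 + 2*r + 6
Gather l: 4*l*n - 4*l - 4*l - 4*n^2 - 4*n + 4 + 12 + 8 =l*(4*n - 8) - 4*n^2 - 4*n + 24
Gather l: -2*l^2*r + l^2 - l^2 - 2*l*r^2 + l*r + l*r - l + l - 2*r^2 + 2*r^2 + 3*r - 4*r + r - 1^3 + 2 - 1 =-2*l^2*r + l*(-2*r^2 + 2*r)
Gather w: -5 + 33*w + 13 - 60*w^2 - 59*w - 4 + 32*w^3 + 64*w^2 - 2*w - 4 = 32*w^3 + 4*w^2 - 28*w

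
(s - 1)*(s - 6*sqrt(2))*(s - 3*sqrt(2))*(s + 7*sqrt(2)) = s^4 - 2*sqrt(2)*s^3 - s^3 - 90*s^2 + 2*sqrt(2)*s^2 + 90*s + 252*sqrt(2)*s - 252*sqrt(2)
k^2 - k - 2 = (k - 2)*(k + 1)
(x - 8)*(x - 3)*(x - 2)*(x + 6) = x^4 - 7*x^3 - 32*x^2 + 228*x - 288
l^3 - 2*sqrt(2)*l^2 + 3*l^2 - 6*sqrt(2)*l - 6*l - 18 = (l + 3)*(l - 3*sqrt(2))*(l + sqrt(2))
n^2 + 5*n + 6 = (n + 2)*(n + 3)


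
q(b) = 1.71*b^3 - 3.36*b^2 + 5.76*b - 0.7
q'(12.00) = 663.84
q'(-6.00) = 230.76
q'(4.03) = 61.99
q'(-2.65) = 59.59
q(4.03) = 79.86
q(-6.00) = -525.58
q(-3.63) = -147.68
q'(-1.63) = 30.34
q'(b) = 5.13*b^2 - 6.72*b + 5.76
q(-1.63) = -26.42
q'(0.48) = 3.72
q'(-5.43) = 193.51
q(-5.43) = -404.82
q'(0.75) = 3.61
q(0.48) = 1.48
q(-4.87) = -305.95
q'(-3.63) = 97.75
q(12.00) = 2539.46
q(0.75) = 2.45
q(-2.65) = -71.38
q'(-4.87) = 160.15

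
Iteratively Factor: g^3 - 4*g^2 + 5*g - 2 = (g - 2)*(g^2 - 2*g + 1) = (g - 2)*(g - 1)*(g - 1)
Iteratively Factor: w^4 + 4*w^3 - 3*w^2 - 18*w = (w - 2)*(w^3 + 6*w^2 + 9*w) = w*(w - 2)*(w^2 + 6*w + 9) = w*(w - 2)*(w + 3)*(w + 3)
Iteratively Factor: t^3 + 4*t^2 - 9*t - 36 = (t + 3)*(t^2 + t - 12) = (t - 3)*(t + 3)*(t + 4)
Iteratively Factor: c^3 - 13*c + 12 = (c - 1)*(c^2 + c - 12) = (c - 1)*(c + 4)*(c - 3)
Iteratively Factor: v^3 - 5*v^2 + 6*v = (v - 3)*(v^2 - 2*v) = (v - 3)*(v - 2)*(v)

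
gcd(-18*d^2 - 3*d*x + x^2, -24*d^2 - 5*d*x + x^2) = 3*d + x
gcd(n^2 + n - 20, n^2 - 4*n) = n - 4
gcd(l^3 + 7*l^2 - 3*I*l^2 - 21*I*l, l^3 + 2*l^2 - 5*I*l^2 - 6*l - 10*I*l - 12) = l - 3*I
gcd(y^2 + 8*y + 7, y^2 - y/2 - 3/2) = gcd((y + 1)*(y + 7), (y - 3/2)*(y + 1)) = y + 1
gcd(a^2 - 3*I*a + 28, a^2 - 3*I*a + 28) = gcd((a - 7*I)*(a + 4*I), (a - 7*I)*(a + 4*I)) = a^2 - 3*I*a + 28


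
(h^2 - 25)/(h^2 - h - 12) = (25 - h^2)/(-h^2 + h + 12)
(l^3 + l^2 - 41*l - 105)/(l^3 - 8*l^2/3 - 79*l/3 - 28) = 3*(l + 5)/(3*l + 4)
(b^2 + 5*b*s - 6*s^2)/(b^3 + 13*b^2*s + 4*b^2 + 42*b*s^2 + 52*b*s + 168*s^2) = (b - s)/(b^2 + 7*b*s + 4*b + 28*s)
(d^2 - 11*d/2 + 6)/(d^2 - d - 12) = (d - 3/2)/(d + 3)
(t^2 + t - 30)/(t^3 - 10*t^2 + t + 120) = (t + 6)/(t^2 - 5*t - 24)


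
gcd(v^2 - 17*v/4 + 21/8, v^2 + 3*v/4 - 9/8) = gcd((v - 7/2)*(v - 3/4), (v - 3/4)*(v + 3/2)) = v - 3/4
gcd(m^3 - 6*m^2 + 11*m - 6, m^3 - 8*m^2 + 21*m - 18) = m^2 - 5*m + 6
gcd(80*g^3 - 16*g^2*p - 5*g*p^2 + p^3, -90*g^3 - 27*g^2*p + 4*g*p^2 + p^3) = -5*g + p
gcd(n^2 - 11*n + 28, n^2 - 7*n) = n - 7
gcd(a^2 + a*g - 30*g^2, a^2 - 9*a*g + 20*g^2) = a - 5*g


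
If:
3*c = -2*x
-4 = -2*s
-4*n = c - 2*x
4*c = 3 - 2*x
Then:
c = 3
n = -3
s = 2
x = -9/2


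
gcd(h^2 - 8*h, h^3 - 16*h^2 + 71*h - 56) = h - 8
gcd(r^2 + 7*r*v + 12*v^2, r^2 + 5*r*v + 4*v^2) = r + 4*v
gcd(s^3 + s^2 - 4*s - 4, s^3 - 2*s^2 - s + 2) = s^2 - s - 2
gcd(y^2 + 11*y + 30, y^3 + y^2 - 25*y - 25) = y + 5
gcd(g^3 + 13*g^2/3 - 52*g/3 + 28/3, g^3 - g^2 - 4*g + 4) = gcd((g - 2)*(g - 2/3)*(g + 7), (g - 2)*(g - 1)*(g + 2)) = g - 2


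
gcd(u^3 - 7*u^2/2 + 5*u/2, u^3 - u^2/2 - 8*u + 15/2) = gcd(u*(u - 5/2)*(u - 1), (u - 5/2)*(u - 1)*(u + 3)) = u^2 - 7*u/2 + 5/2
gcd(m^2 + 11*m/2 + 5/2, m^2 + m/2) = m + 1/2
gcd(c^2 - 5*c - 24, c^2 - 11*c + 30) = 1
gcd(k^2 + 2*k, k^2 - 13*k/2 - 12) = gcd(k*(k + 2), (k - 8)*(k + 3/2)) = 1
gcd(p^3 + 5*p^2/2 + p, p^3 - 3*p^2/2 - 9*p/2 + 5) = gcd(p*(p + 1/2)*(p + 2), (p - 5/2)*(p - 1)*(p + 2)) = p + 2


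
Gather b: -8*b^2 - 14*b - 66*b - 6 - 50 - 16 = -8*b^2 - 80*b - 72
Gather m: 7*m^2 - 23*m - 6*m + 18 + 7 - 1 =7*m^2 - 29*m + 24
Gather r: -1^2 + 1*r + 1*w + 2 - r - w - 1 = 0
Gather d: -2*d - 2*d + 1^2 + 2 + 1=4 - 4*d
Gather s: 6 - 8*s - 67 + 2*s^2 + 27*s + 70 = 2*s^2 + 19*s + 9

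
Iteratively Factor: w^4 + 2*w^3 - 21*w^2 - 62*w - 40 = (w + 4)*(w^3 - 2*w^2 - 13*w - 10) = (w + 2)*(w + 4)*(w^2 - 4*w - 5) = (w + 1)*(w + 2)*(w + 4)*(w - 5)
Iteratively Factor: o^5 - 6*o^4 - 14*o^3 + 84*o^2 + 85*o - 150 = (o + 3)*(o^4 - 9*o^3 + 13*o^2 + 45*o - 50) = (o + 2)*(o + 3)*(o^3 - 11*o^2 + 35*o - 25) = (o - 5)*(o + 2)*(o + 3)*(o^2 - 6*o + 5) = (o - 5)^2*(o + 2)*(o + 3)*(o - 1)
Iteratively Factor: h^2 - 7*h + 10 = (h - 2)*(h - 5)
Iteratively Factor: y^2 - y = (y - 1)*(y)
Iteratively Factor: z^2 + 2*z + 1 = (z + 1)*(z + 1)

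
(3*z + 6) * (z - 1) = 3*z^2 + 3*z - 6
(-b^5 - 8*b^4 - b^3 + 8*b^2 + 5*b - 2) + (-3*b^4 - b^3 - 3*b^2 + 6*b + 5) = -b^5 - 11*b^4 - 2*b^3 + 5*b^2 + 11*b + 3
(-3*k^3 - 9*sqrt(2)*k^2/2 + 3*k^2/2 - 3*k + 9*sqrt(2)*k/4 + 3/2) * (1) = -3*k^3 - 9*sqrt(2)*k^2/2 + 3*k^2/2 - 3*k + 9*sqrt(2)*k/4 + 3/2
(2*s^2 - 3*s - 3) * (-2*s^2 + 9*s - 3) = -4*s^4 + 24*s^3 - 27*s^2 - 18*s + 9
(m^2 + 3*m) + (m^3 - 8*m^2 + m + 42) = m^3 - 7*m^2 + 4*m + 42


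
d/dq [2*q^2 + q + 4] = 4*q + 1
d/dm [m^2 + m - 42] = 2*m + 1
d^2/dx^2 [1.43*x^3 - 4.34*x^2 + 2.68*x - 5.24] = 8.58*x - 8.68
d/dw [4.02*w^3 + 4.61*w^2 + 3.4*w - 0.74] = 12.06*w^2 + 9.22*w + 3.4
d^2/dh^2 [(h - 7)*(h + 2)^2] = 6*h - 6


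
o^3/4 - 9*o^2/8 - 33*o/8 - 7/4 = (o/4 + 1/2)*(o - 7)*(o + 1/2)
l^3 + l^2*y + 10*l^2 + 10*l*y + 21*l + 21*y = (l + 3)*(l + 7)*(l + y)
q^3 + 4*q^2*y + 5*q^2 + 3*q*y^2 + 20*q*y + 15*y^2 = (q + 5)*(q + y)*(q + 3*y)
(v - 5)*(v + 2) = v^2 - 3*v - 10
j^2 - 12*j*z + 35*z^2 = (j - 7*z)*(j - 5*z)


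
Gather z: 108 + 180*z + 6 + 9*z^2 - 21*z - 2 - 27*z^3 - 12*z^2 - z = -27*z^3 - 3*z^2 + 158*z + 112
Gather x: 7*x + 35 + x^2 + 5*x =x^2 + 12*x + 35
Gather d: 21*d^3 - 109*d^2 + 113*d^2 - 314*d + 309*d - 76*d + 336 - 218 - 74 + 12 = 21*d^3 + 4*d^2 - 81*d + 56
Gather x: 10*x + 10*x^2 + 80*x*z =10*x^2 + x*(80*z + 10)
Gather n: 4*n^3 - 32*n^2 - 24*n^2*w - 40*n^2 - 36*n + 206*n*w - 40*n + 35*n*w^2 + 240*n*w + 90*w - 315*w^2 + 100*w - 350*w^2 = 4*n^3 + n^2*(-24*w - 72) + n*(35*w^2 + 446*w - 76) - 665*w^2 + 190*w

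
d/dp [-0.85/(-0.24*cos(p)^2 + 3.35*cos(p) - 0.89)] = (0.408*cos(p) - 2.8475)*sin(p)/(0.24*cos(p)^2 - 3.35*cos(p) + 0.89)^2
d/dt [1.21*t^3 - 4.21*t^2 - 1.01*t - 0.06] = 3.63*t^2 - 8.42*t - 1.01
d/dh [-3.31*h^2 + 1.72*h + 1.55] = 1.72 - 6.62*h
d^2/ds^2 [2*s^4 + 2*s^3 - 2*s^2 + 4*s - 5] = 24*s^2 + 12*s - 4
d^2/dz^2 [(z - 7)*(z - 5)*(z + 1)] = 6*z - 22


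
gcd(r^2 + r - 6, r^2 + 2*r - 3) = r + 3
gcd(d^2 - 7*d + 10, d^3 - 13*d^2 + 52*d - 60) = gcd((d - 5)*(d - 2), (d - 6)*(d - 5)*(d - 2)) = d^2 - 7*d + 10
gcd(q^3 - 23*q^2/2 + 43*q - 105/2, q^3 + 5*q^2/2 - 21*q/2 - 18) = q - 3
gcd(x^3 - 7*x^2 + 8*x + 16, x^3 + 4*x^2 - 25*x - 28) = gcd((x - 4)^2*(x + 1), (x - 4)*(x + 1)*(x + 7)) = x^2 - 3*x - 4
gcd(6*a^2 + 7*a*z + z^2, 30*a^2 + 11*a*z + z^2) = 6*a + z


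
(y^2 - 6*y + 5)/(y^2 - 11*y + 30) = (y - 1)/(y - 6)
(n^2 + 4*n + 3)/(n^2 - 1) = (n + 3)/(n - 1)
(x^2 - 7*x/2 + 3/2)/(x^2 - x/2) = (x - 3)/x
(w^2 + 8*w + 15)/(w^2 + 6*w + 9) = (w + 5)/(w + 3)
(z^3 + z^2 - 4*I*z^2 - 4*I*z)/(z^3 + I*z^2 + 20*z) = (z + 1)/(z + 5*I)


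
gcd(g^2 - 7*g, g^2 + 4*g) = g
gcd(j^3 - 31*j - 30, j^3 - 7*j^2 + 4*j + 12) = j^2 - 5*j - 6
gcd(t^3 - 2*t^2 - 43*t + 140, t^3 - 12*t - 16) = t - 4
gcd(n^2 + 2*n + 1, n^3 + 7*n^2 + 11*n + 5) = n^2 + 2*n + 1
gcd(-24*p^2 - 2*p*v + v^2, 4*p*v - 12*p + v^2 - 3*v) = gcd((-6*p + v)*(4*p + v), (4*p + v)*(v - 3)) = 4*p + v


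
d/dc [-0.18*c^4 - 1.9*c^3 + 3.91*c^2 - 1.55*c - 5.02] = -0.72*c^3 - 5.7*c^2 + 7.82*c - 1.55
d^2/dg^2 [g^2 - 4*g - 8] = 2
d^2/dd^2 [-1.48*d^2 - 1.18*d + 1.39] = -2.96000000000000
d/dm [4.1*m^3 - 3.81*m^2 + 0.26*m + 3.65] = 12.3*m^2 - 7.62*m + 0.26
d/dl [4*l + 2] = 4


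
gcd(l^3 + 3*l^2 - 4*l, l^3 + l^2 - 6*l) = l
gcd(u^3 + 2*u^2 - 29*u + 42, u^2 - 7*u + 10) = u - 2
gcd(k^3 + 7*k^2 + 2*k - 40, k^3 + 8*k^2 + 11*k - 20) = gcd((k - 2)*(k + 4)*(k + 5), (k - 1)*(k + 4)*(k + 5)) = k^2 + 9*k + 20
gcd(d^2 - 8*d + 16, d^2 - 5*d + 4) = d - 4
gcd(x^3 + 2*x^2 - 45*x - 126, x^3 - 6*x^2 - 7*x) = x - 7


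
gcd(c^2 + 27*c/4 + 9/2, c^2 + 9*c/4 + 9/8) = c + 3/4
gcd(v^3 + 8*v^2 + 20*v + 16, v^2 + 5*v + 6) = v + 2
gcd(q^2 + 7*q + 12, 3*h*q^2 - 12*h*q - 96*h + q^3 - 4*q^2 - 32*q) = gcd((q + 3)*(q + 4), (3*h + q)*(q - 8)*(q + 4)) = q + 4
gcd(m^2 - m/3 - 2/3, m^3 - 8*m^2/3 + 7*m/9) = 1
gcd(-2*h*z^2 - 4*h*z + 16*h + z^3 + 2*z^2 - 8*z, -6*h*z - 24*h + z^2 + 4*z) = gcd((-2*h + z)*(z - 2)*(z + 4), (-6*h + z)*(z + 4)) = z + 4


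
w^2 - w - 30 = (w - 6)*(w + 5)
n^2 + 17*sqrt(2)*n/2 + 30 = (n + 5*sqrt(2)/2)*(n + 6*sqrt(2))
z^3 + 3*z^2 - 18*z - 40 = (z - 4)*(z + 2)*(z + 5)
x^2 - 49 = (x - 7)*(x + 7)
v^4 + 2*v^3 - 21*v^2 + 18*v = v*(v - 3)*(v - 1)*(v + 6)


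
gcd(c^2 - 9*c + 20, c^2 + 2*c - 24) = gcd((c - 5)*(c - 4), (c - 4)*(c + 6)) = c - 4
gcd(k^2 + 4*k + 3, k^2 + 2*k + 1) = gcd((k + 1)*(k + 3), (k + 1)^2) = k + 1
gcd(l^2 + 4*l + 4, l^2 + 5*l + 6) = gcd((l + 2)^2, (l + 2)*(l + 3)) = l + 2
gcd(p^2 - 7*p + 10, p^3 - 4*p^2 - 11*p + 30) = p^2 - 7*p + 10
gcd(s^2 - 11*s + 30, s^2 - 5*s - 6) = s - 6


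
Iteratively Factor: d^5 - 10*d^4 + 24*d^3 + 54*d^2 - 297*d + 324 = (d - 3)*(d^4 - 7*d^3 + 3*d^2 + 63*d - 108) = (d - 3)^2*(d^3 - 4*d^2 - 9*d + 36) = (d - 3)^3*(d^2 - d - 12) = (d - 4)*(d - 3)^3*(d + 3)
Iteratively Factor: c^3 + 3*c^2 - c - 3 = (c - 1)*(c^2 + 4*c + 3) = (c - 1)*(c + 1)*(c + 3)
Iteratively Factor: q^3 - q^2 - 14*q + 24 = (q + 4)*(q^2 - 5*q + 6) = (q - 3)*(q + 4)*(q - 2)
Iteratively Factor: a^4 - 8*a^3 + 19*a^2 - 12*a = (a - 3)*(a^3 - 5*a^2 + 4*a) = (a - 4)*(a - 3)*(a^2 - a) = (a - 4)*(a - 3)*(a - 1)*(a)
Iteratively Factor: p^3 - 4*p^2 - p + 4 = (p + 1)*(p^2 - 5*p + 4) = (p - 1)*(p + 1)*(p - 4)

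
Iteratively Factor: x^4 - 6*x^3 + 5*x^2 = (x - 5)*(x^3 - x^2) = x*(x - 5)*(x^2 - x) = x*(x - 5)*(x - 1)*(x)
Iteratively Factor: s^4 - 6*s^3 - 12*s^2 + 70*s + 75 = (s - 5)*(s^3 - s^2 - 17*s - 15) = (s - 5)*(s + 3)*(s^2 - 4*s - 5) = (s - 5)^2*(s + 3)*(s + 1)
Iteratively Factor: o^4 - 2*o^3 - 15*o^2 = (o)*(o^3 - 2*o^2 - 15*o) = o^2*(o^2 - 2*o - 15) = o^2*(o + 3)*(o - 5)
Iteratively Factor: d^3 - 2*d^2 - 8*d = (d + 2)*(d^2 - 4*d) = (d - 4)*(d + 2)*(d)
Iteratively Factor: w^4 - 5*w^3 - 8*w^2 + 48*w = (w)*(w^3 - 5*w^2 - 8*w + 48) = w*(w - 4)*(w^2 - w - 12) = w*(w - 4)*(w + 3)*(w - 4)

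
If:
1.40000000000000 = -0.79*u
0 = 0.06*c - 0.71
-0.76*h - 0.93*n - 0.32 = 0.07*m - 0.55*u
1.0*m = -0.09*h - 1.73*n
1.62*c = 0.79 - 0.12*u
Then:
No Solution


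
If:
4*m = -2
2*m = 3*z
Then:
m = -1/2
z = -1/3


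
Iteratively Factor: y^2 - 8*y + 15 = (y - 5)*(y - 3)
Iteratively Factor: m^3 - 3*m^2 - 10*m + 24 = (m - 2)*(m^2 - m - 12) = (m - 2)*(m + 3)*(m - 4)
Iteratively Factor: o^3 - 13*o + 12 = (o - 1)*(o^2 + o - 12) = (o - 3)*(o - 1)*(o + 4)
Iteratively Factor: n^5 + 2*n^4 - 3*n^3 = (n + 3)*(n^4 - n^3) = n*(n + 3)*(n^3 - n^2) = n^2*(n + 3)*(n^2 - n) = n^2*(n - 1)*(n + 3)*(n)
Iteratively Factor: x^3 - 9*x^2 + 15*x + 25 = (x - 5)*(x^2 - 4*x - 5) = (x - 5)*(x + 1)*(x - 5)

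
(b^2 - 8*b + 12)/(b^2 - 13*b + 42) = (b - 2)/(b - 7)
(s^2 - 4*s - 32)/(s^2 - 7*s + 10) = (s^2 - 4*s - 32)/(s^2 - 7*s + 10)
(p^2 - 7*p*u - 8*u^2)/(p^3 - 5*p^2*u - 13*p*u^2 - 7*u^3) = (p - 8*u)/(p^2 - 6*p*u - 7*u^2)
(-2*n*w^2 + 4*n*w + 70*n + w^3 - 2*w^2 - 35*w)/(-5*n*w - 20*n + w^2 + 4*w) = (2*n*w^2 - 4*n*w - 70*n - w^3 + 2*w^2 + 35*w)/(5*n*w + 20*n - w^2 - 4*w)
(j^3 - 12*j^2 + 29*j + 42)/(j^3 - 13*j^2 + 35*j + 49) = (j - 6)/(j - 7)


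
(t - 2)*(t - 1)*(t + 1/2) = t^3 - 5*t^2/2 + t/2 + 1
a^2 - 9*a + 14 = (a - 7)*(a - 2)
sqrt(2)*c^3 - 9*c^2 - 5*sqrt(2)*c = c*(c - 5*sqrt(2))*(sqrt(2)*c + 1)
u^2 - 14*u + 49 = (u - 7)^2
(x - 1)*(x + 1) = x^2 - 1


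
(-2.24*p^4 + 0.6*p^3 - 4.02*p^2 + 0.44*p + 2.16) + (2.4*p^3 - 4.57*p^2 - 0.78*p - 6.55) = -2.24*p^4 + 3.0*p^3 - 8.59*p^2 - 0.34*p - 4.39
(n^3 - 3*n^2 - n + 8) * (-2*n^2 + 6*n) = -2*n^5 + 12*n^4 - 16*n^3 - 22*n^2 + 48*n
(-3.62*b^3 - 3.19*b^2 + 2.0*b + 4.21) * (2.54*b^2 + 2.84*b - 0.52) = -9.1948*b^5 - 18.3834*b^4 - 2.0972*b^3 + 18.0322*b^2 + 10.9164*b - 2.1892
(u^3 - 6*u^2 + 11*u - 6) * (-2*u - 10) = -2*u^4 + 2*u^3 + 38*u^2 - 98*u + 60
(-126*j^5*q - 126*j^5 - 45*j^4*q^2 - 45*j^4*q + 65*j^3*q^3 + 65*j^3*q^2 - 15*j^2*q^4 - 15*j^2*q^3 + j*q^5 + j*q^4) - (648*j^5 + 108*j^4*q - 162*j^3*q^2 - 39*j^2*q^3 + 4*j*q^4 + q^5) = -126*j^5*q - 774*j^5 - 45*j^4*q^2 - 153*j^4*q + 65*j^3*q^3 + 227*j^3*q^2 - 15*j^2*q^4 + 24*j^2*q^3 + j*q^5 - 3*j*q^4 - q^5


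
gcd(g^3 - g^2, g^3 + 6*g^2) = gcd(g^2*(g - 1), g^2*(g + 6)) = g^2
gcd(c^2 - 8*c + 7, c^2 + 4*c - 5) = c - 1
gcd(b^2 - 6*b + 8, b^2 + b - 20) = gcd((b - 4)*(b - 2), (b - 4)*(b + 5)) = b - 4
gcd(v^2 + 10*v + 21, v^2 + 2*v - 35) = v + 7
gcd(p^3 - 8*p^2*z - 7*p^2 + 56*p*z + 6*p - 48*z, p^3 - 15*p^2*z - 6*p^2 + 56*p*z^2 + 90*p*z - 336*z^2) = -p^2 + 8*p*z + 6*p - 48*z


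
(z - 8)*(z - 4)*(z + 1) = z^3 - 11*z^2 + 20*z + 32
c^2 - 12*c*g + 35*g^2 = (c - 7*g)*(c - 5*g)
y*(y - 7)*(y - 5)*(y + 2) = y^4 - 10*y^3 + 11*y^2 + 70*y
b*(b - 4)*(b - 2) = b^3 - 6*b^2 + 8*b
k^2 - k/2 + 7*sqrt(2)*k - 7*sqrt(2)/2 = (k - 1/2)*(k + 7*sqrt(2))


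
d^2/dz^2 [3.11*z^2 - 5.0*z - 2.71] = 6.22000000000000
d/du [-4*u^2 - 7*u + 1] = -8*u - 7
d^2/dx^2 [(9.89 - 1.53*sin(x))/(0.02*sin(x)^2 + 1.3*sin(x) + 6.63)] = (0.000612000000000001*sin(x)^5 - 0.055604*sin(x)^4 - 1.989912*sin(x)^3 - 24.631778*sin(x)^2 + 155.256075*sin(x) + 57.179512)/(0.02*sin(x)^2 + 1.3*sin(x) + 6.63)^3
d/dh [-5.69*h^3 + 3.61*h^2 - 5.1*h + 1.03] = -17.07*h^2 + 7.22*h - 5.1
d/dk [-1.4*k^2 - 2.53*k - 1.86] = -2.8*k - 2.53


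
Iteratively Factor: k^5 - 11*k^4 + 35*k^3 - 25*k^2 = (k - 5)*(k^4 - 6*k^3 + 5*k^2) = (k - 5)^2*(k^3 - k^2) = k*(k - 5)^2*(k^2 - k) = k^2*(k - 5)^2*(k - 1)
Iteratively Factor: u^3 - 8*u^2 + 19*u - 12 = (u - 4)*(u^2 - 4*u + 3) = (u - 4)*(u - 1)*(u - 3)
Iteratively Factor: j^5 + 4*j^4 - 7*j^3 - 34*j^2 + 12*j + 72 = (j + 3)*(j^4 + j^3 - 10*j^2 - 4*j + 24) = (j + 2)*(j + 3)*(j^3 - j^2 - 8*j + 12) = (j - 2)*(j + 2)*(j + 3)*(j^2 + j - 6) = (j - 2)*(j + 2)*(j + 3)^2*(j - 2)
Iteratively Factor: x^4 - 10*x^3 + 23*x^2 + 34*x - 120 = (x - 3)*(x^3 - 7*x^2 + 2*x + 40) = (x - 4)*(x - 3)*(x^2 - 3*x - 10) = (x - 4)*(x - 3)*(x + 2)*(x - 5)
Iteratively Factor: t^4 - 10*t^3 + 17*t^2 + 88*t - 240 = (t - 4)*(t^3 - 6*t^2 - 7*t + 60) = (t - 4)*(t + 3)*(t^2 - 9*t + 20) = (t - 5)*(t - 4)*(t + 3)*(t - 4)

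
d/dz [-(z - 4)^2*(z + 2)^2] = -4*z^3 + 12*z^2 + 24*z - 32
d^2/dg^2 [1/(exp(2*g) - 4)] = 4*(exp(2*g) + 4)*exp(2*g)/(exp(2*g) - 4)^3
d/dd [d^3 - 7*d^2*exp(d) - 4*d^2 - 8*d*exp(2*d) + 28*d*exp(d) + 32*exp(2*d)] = -7*d^2*exp(d) + 3*d^2 - 16*d*exp(2*d) + 14*d*exp(d) - 8*d + 56*exp(2*d) + 28*exp(d)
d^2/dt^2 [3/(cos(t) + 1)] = 3*(sin(t)^2 + cos(t) + 1)/(cos(t) + 1)^3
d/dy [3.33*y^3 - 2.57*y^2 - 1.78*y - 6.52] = 9.99*y^2 - 5.14*y - 1.78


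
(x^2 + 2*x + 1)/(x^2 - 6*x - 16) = (x^2 + 2*x + 1)/(x^2 - 6*x - 16)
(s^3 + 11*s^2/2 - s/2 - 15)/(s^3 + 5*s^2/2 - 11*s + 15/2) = (s + 2)/(s - 1)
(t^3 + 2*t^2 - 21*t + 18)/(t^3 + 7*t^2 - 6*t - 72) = (t - 1)/(t + 4)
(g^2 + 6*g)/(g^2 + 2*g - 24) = g/(g - 4)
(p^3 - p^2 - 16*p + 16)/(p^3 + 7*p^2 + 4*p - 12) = (p^2 - 16)/(p^2 + 8*p + 12)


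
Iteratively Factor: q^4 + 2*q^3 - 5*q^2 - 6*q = (q)*(q^3 + 2*q^2 - 5*q - 6) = q*(q - 2)*(q^2 + 4*q + 3) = q*(q - 2)*(q + 3)*(q + 1)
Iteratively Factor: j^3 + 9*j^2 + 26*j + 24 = (j + 3)*(j^2 + 6*j + 8) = (j + 3)*(j + 4)*(j + 2)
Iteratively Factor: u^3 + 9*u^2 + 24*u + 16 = (u + 4)*(u^2 + 5*u + 4) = (u + 1)*(u + 4)*(u + 4)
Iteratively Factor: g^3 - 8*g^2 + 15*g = (g - 5)*(g^2 - 3*g) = (g - 5)*(g - 3)*(g)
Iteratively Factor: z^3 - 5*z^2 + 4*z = (z)*(z^2 - 5*z + 4) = z*(z - 4)*(z - 1)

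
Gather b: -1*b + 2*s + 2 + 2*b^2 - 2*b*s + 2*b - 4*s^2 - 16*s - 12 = 2*b^2 + b*(1 - 2*s) - 4*s^2 - 14*s - 10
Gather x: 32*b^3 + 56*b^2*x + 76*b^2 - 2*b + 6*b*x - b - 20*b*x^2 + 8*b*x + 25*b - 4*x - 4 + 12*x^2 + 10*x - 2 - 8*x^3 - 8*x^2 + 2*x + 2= 32*b^3 + 76*b^2 + 22*b - 8*x^3 + x^2*(4 - 20*b) + x*(56*b^2 + 14*b + 8) - 4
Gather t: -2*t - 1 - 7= -2*t - 8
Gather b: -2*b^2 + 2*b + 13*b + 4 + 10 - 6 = -2*b^2 + 15*b + 8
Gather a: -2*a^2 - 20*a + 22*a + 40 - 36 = -2*a^2 + 2*a + 4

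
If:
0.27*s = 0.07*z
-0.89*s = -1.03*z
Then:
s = 0.00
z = 0.00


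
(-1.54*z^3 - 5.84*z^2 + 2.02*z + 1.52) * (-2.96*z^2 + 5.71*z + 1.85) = 4.5584*z^5 + 8.493*z^4 - 42.1746*z^3 - 3.769*z^2 + 12.4162*z + 2.812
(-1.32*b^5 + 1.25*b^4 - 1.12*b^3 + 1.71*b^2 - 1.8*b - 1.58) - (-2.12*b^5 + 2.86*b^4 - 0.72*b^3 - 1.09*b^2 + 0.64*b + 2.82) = 0.8*b^5 - 1.61*b^4 - 0.4*b^3 + 2.8*b^2 - 2.44*b - 4.4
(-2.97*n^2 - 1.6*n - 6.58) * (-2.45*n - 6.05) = 7.2765*n^3 + 21.8885*n^2 + 25.801*n + 39.809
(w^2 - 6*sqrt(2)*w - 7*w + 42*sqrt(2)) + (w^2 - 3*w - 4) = 2*w^2 - 10*w - 6*sqrt(2)*w - 4 + 42*sqrt(2)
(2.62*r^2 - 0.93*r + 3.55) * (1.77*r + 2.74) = 4.6374*r^3 + 5.5327*r^2 + 3.7353*r + 9.727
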